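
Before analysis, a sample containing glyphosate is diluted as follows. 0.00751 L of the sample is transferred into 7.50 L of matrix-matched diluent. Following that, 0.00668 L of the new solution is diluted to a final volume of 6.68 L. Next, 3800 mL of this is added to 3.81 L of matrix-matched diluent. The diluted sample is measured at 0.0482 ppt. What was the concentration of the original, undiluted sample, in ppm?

0.0965 ppm

Overall dilution factor = 999.7 × 1000 × 2.003 = 2.00 × 10⁶.
Original = 0.0482 ppt × 2.00 × 10⁶ = 9.65 × 10⁴ ppt = 0.0965 ppm.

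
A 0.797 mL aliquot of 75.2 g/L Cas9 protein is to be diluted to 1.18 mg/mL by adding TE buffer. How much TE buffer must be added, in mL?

50.0 mL

1.18 mg/mL = 1.18 g/L.
V₂ = C₁V₁/C₂ = 75.2 × 0.797 / 1.18 = 50.8 mL.
Diluent to add = V₂ − V₁ = 50.8 − 0.797 = 50.0 mL.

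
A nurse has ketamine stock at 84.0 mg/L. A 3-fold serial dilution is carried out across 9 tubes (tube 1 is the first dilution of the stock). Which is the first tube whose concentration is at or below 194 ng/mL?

Tube n has concentration 84.0 mg/L / 3ⁿ.
Need 3ⁿ ≥ 84.0 mg/L / 194 ng/mL = 433, so n ≥ 5.53.
First such tube: n = 6.

tube 6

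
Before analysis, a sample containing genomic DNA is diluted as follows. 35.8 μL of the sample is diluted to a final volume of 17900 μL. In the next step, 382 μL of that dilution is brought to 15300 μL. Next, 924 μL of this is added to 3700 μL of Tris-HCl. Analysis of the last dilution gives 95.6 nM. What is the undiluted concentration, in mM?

Overall dilution factor = 500 × 40.05 × 5.004 = 1.00 × 10⁵.
Original = 95.6 nM × 1.00 × 10⁵ = 9.58 × 10⁶ nM = 9.58 mM.

9.58 mM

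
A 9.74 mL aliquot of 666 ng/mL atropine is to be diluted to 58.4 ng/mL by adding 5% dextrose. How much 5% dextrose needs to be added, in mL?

V₂ = C₁V₁/C₂ = 666 × 9.74 / 58.4 = 111 mL.
Diluent to add = V₂ − V₁ = 111 − 9.74 = 101 mL.

101 mL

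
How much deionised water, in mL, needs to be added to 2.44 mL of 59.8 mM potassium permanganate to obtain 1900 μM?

1900 μM = 1.90 mM.
V₂ = C₁V₁/C₂ = 59.8 × 2.44 / 1.90 = 76.8 mL.
Diluent to add = V₂ − V₁ = 76.8 − 2.44 = 74.4 mL.

74.4 mL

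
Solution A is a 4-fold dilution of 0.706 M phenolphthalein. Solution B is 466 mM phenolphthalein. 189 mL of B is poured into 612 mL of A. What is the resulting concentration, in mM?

C_A = 0.706 M / 4 = 0.176 M.
C_B = 466 mM = 0.466 M.
C_mix = (C_A·V_A + C_B·V_B)/(V_A + V_B) = (0.176×612 + 0.466×189) / 801.0 = 0.245 M = 245 mM.

245 mM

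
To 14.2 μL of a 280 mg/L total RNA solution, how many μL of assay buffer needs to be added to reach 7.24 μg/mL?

535 μL

7.24 μg/mL = 7.24 mg/L.
V₂ = C₁V₁/C₂ = 280 × 14.2 / 7.24 = 549 μL.
Diluent to add = V₂ − V₁ = 549 − 14.2 = 535 μL.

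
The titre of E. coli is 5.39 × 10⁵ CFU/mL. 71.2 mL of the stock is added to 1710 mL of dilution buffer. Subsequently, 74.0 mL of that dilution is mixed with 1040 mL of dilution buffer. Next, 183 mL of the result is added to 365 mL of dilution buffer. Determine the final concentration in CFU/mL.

Overall dilution factor = 25.02 × 15.05 × 2.995 = 1128.
5.39 × 10⁵ CFU/mL / 1128 = 478 CFU/mL.

478 CFU/mL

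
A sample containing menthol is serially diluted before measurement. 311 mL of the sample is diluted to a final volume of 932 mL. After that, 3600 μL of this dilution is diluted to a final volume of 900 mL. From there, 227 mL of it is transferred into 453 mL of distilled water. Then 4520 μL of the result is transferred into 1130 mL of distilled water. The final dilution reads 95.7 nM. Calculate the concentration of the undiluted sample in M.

0.0539 M

Overall dilution factor = 2.997 × 250 × 2.996 × 251 = 5.63 × 10⁵.
Original = 95.7 nM × 5.63 × 10⁵ = 5.39 × 10⁷ nM = 0.0539 M.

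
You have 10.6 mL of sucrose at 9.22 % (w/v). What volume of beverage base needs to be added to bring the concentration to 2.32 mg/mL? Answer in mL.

411 mL

2.32 mg/mL = 0.232 % (w/v).
V₂ = C₁V₁/C₂ = 9.22 × 10.6 / 0.232 = 421 mL.
Diluent to add = V₂ − V₁ = 421 − 10.6 = 411 mL.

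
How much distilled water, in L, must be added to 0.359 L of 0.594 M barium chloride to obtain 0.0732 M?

V₂ = C₁V₁/C₂ = 0.594 × 0.359 / 0.0732 = 2.91 L.
Diluent to add = V₂ − V₁ = 2.91 − 0.359 = 2.55 L.

2.55 L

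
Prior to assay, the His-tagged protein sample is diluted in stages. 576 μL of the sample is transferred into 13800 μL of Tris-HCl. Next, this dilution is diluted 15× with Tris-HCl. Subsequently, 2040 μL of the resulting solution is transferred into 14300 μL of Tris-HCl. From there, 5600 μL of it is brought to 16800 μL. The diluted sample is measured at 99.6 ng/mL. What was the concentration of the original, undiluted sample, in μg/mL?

Overall dilution factor = 24.96 × 15 × 8.010 × 3 = 8996.
Original = 99.6 ng/mL × 8996 = 8.96 × 10⁵ ng/mL = 896 μg/mL.

896 μg/mL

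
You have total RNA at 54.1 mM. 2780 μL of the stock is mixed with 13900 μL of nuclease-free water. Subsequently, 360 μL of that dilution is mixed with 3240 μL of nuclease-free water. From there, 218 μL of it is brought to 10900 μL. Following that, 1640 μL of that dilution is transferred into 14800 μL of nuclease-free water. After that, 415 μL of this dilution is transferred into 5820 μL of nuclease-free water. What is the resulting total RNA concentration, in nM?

Overall dilution factor = 6 × 10 × 50 × 10.02 × 15.02 = 4.52 × 10⁵.
54.1 mM / 4.52 × 10⁵ = 1.20 × 10⁻⁴ mM = 120 nM.

120 nM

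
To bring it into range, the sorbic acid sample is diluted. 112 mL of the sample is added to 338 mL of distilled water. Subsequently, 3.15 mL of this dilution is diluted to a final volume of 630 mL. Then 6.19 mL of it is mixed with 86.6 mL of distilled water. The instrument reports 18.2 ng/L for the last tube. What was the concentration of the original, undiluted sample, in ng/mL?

219 ng/mL

Overall dilution factor = 4.018 × 200 × 14.99 = 1.20 × 10⁴.
Original = 18.2 ng/L × 1.20 × 10⁴ = 2.19 × 10⁵ ng/L = 219 ng/mL.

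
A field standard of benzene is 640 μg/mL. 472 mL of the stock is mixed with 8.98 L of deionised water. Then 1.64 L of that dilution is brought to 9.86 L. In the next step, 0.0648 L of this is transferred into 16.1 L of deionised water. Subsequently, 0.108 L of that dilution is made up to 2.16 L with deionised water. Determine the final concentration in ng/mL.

Overall dilution factor = 20.03 × 6.012 × 249.5 × 20 = 6.01 × 10⁵.
640 μg/mL / 6.01 × 10⁵ = 1.07 × 10⁻³ μg/mL = 1.07 ng/mL.

1.07 ng/mL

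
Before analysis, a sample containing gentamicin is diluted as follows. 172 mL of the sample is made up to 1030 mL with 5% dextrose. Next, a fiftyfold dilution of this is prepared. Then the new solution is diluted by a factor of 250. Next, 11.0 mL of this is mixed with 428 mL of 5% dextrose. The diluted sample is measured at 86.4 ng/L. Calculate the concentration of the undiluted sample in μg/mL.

258 μg/mL

Overall dilution factor = 5.988 × 50 × 250 × 39.91 = 2.99 × 10⁶.
Original = 86.4 ng/L × 2.99 × 10⁶ = 2.58 × 10⁸ ng/L = 258 μg/mL.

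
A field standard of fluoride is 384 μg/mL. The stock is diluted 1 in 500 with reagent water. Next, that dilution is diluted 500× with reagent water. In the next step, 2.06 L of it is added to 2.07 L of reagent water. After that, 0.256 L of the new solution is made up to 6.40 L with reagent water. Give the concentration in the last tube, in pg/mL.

Overall dilution factor = 500 × 500 × 2.005 × 25 = 1.25 × 10⁷.
384 μg/mL / 1.25 × 10⁷ = 3.06 × 10⁻⁵ μg/mL = 30.6 pg/mL.

30.6 pg/mL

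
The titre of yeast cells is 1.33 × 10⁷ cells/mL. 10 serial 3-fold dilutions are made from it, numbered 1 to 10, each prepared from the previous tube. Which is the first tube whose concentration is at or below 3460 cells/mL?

tube 8

Tube n has concentration 1.33 × 10⁷ cells/mL / 3ⁿ.
Need 3ⁿ ≥ 1.33 × 10⁷ cells/mL / 3460 cells/mL = 3844, so n ≥ 7.51.
First such tube: n = 8.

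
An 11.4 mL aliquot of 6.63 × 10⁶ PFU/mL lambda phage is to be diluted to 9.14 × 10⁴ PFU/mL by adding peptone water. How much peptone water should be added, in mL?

V₂ = C₁V₁/C₂ = 6.63 × 10⁶ × 11.4 / 9.14 × 10⁴ = 827 mL.
Diluent to add = V₂ − V₁ = 827 − 11.4 = 816 mL.

816 mL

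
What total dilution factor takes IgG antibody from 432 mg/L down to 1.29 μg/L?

Factor = C₀/C_target = 432 mg/L / 1.29 μg/L = 3.35 × 10⁵.

3.35 × 10⁵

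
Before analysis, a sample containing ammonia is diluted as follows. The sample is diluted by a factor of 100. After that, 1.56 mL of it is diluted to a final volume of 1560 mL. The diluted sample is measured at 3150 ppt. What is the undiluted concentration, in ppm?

315 ppm

Overall dilution factor = 100 × 1000 = 1.00 × 10⁵.
Original = 3150 ppt × 1.00 × 10⁵ = 3.15 × 10⁸ ppt = 315 ppm.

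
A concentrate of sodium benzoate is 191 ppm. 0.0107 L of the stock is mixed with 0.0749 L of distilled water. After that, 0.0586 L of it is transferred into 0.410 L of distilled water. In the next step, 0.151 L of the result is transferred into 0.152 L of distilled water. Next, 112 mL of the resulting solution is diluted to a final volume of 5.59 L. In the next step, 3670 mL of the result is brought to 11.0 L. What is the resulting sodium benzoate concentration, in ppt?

Overall dilution factor = 8 × 7.997 × 2.007 × 49.91 × 2.997 = 1.92 × 10⁴.
191 ppm / 1.92 × 10⁴ = 9.95 × 10⁻³ ppm = 9950 ppt.

9950 ppt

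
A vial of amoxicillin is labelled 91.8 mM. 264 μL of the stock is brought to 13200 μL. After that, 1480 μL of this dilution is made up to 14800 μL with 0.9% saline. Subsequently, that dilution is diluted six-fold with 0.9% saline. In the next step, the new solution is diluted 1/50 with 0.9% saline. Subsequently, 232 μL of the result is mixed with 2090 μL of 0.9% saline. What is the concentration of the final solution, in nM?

61.1 nM

Overall dilution factor = 50 × 10 × 6 × 50 × 10.01 = 1.50 × 10⁶.
91.8 mM / 1.50 × 10⁶ = 6.11 × 10⁻⁵ mM = 61.1 nM.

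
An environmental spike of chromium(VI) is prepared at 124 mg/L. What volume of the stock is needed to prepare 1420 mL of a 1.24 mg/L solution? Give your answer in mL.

V₁ = C₂V₂/C₁ = 1.24 × 1420 / 124 = 14.2 mL.

14.2 mL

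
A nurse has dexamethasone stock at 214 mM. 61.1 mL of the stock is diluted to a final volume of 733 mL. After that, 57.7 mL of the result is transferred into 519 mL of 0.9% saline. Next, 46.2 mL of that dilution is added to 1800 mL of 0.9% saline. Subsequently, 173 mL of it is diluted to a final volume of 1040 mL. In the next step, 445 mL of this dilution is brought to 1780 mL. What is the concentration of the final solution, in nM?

Overall dilution factor = 12.00 × 9.995 × 39.96 × 6.012 × 4 = 1.15 × 10⁵.
214 mM / 1.15 × 10⁵ = 1.86 × 10⁻³ mM = 1860 nM.

1860 nM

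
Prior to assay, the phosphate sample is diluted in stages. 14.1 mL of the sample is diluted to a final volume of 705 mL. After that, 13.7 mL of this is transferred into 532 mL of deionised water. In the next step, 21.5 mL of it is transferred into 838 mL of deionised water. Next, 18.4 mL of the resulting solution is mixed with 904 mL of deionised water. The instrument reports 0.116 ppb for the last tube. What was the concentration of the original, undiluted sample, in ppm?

463 ppm

Overall dilution factor = 50 × 39.83 × 39.98 × 50.13 = 3.99 × 10⁶.
Original = 0.116 ppb × 3.99 × 10⁶ = 4.63 × 10⁵ ppb = 463 ppm.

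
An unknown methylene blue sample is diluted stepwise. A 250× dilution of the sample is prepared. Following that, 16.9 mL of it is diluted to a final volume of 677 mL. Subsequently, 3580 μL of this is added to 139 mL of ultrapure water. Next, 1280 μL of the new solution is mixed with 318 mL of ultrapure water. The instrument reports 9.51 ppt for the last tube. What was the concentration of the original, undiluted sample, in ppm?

946 ppm

Overall dilution factor = 250 × 40.06 × 39.83 × 249.4 = 9.95 × 10⁷.
Original = 9.51 ppt × 9.95 × 10⁷ = 9.46 × 10⁸ ppt = 946 ppm.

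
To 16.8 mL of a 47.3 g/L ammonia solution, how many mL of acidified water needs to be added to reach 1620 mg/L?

474 mL

1620 mg/L = 1.62 g/L.
V₂ = C₁V₁/C₂ = 47.3 × 16.8 / 1.62 = 491 mL.
Diluent to add = V₂ − V₁ = 491 − 16.8 = 474 mL.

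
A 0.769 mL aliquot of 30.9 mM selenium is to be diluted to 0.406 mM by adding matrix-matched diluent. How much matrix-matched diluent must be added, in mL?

V₂ = C₁V₁/C₂ = 30.9 × 0.769 / 0.406 = 58.5 mL.
Diluent to add = V₂ − V₁ = 58.5 − 0.769 = 57.8 mL.

57.8 mL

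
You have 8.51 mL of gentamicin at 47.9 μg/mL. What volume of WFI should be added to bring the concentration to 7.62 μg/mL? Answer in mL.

45.0 mL

V₂ = C₁V₁/C₂ = 47.9 × 8.51 / 7.62 = 53.5 mL.
Diluent to add = V₂ − V₁ = 53.5 − 8.51 = 45.0 mL.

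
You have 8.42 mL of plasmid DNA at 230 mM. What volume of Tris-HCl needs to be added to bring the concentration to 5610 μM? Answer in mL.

337 mL

5610 μM = 5.61 mM.
V₂ = C₁V₁/C₂ = 230 × 8.42 / 5.61 = 345 mL.
Diluent to add = V₂ − V₁ = 345 − 8.42 = 337 mL.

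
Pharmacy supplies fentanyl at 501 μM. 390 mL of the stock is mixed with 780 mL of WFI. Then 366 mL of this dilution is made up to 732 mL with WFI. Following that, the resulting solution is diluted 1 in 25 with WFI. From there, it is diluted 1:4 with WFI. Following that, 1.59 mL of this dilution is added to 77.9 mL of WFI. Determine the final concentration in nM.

16.7 nM

Overall dilution factor = 3 × 2 × 25 × 4 × 49.99 = 3.00 × 10⁴.
501 μM / 3.00 × 10⁴ = 0.0167 μM = 16.7 nM.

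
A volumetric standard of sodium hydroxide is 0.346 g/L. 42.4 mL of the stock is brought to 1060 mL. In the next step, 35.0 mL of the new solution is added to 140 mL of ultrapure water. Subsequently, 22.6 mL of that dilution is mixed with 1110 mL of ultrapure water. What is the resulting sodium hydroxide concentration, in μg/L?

Overall dilution factor = 25 × 5 × 50.12 = 6264.
0.346 g/L / 6264 = 5.52 × 10⁻⁵ g/L = 55.2 μg/L.

55.2 μg/L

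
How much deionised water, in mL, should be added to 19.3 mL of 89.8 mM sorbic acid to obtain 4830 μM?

340 mL

4830 μM = 4.83 mM.
V₂ = C₁V₁/C₂ = 89.8 × 19.3 / 4.83 = 359 mL.
Diluent to add = V₂ − V₁ = 359 − 19.3 = 340 mL.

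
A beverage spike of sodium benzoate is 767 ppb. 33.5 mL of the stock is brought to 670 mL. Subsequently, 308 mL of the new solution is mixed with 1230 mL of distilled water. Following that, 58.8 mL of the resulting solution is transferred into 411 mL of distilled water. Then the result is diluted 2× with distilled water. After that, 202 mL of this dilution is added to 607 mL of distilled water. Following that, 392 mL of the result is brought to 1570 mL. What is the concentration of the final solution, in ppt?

30.0 ppt

Overall dilution factor = 20 × 4.994 × 7.990 × 2 × 4.005 × 4.005 = 2.56 × 10⁴.
767 ppb / 2.56 × 10⁴ = 0.0300 ppb = 30.0 ppt.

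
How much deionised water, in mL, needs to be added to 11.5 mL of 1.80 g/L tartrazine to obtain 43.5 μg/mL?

464 mL

43.5 μg/mL = 0.0435 g/L.
V₂ = C₁V₁/C₂ = 1.80 × 11.5 / 0.0435 = 476 mL.
Diluent to add = V₂ − V₁ = 476 − 11.5 = 464 mL.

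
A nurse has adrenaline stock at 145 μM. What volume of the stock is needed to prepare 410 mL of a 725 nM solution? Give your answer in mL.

725 nM = 0.725 μM.
V₁ = C₂V₂/C₁ = 0.725 × 410 / 145 = 2.05 mL.

2.05 mL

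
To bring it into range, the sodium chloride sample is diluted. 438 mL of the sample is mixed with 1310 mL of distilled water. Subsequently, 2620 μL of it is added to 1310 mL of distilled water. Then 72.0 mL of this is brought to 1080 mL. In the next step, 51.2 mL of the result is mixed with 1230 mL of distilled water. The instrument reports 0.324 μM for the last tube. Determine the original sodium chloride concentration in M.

0.243 M

Overall dilution factor = 3.991 × 501 × 15 × 25.02 = 7.50 × 10⁵.
Original = 0.324 μM × 7.50 × 10⁵ = 2.43 × 10⁵ μM = 0.243 M.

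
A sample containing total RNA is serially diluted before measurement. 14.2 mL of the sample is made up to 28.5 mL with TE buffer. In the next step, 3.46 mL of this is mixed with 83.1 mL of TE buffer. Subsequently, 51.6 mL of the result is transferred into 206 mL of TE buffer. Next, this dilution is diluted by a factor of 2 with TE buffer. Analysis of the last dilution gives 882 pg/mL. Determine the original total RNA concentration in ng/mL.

442 ng/mL

Overall dilution factor = 2.007 × 25.02 × 4.992 × 2 = 501.
Original = 882 pg/mL × 501 = 4.42 × 10⁵ pg/mL = 442 ng/mL.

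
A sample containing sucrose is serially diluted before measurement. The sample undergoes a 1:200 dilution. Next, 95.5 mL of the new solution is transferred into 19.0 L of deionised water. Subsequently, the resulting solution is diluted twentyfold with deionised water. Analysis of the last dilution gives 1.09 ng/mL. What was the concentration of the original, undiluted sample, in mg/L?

Overall dilution factor = 200 × 200.0 × 20 = 8.00 × 10⁵.
Original = 1.09 ng/mL × 8.00 × 10⁵ = 8.72 × 10⁵ ng/mL = 872 mg/L.

872 mg/L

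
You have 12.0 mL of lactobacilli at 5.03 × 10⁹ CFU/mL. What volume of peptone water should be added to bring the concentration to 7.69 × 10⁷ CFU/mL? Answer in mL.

773 mL

V₂ = C₁V₁/C₂ = 5.03 × 10⁹ × 12.0 / 7.69 × 10⁷ = 785 mL.
Diluent to add = V₂ − V₁ = 785 − 12.0 = 773 mL.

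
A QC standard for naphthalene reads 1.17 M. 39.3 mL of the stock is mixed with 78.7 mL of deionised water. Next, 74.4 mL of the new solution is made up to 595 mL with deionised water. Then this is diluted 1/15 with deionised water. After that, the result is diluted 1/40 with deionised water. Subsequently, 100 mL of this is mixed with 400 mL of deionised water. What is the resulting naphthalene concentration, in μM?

Overall dilution factor = 3.003 × 7.997 × 15 × 40 × 5 = 7.20 × 10⁴.
1.17 M / 7.20 × 10⁴ = 1.62 × 10⁻⁵ M = 16.2 μM.

16.2 μM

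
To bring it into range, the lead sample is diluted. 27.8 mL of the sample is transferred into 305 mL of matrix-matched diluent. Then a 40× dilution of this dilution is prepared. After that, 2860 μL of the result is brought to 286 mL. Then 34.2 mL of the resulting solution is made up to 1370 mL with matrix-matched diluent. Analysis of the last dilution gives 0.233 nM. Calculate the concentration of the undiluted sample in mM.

Overall dilution factor = 11.97 × 40 × 100 × 40.06 = 1.92 × 10⁶.
Original = 0.233 nM × 1.92 × 10⁶ = 4.47 × 10⁵ nM = 0.447 mM.

0.447 mM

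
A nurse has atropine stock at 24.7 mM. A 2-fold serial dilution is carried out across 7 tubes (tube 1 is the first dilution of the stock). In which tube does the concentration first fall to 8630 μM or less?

Tube n has concentration 24.7 mM / 2ⁿ.
Need 2ⁿ ≥ 24.7 mM / 8630 μM = 2.86, so n ≥ 1.52.
First such tube: n = 2.

tube 2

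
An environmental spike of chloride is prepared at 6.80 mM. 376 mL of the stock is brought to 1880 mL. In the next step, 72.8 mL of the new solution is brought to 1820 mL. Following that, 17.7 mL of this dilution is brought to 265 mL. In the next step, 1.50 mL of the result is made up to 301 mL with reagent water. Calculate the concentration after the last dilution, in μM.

Overall dilution factor = 5 × 25 × 14.97 × 200.7 = 3.76 × 10⁵.
6.80 mM / 3.76 × 10⁵ = 1.81 × 10⁻⁵ mM = 0.0181 μM.

0.0181 μM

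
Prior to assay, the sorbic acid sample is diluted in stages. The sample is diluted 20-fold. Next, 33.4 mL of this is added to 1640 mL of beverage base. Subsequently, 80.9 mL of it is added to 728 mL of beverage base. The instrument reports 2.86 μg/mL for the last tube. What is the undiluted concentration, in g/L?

Overall dilution factor = 20 × 50.10 × 9.999 = 1.00 × 10⁴.
Original = 2.86 μg/mL × 1.00 × 10⁴ = 2.87 × 10⁴ μg/mL = 28.7 g/L.

28.7 g/L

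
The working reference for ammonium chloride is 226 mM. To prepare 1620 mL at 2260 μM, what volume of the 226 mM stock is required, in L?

2260 μM = 2.26 mM.
V₁ = C₂V₂/C₁ = 2.26 × 1620 / 226 = 16.2 mL = 0.0162 L.

0.0162 L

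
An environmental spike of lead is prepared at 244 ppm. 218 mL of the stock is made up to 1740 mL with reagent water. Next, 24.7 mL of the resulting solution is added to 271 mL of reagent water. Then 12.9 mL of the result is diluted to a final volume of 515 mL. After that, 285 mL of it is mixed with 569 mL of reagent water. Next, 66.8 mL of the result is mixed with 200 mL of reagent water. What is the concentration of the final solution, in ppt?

Overall dilution factor = 7.982 × 11.97 × 39.92 × 2.996 × 3.994 = 4.57 × 10⁴.
244 ppm / 4.57 × 10⁴ = 5.34 × 10⁻³ ppm = 5340 ppt.

5340 ppt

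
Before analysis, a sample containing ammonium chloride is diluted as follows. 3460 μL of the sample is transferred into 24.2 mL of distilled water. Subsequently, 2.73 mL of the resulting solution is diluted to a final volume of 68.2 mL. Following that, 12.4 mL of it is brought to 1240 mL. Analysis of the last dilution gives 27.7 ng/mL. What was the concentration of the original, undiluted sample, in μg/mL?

Overall dilution factor = 7.994 × 24.98 × 100 = 2.00 × 10⁴.
Original = 27.7 ng/mL × 2.00 × 10⁴ = 5.53 × 10⁵ ng/mL = 553 μg/mL.

553 μg/mL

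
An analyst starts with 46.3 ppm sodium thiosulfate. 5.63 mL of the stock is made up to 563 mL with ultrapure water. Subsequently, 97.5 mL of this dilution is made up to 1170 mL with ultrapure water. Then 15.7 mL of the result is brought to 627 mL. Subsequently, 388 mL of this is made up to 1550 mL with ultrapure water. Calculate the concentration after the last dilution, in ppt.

242 ppt

Overall dilution factor = 100 × 12 × 39.94 × 3.995 = 1.91 × 10⁵.
46.3 ppm / 1.91 × 10⁵ = 2.42 × 10⁻⁴ ppm = 242 ppt.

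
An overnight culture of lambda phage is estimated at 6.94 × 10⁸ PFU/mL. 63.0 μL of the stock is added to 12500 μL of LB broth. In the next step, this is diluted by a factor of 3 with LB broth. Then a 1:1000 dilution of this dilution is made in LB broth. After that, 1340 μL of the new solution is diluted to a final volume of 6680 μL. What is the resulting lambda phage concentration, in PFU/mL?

233 PFU/mL

Overall dilution factor = 199.4 × 3 × 1000 × 4.985 = 2.98 × 10⁶.
6.94 × 10⁸ PFU/mL / 2.98 × 10⁶ = 233 PFU/mL.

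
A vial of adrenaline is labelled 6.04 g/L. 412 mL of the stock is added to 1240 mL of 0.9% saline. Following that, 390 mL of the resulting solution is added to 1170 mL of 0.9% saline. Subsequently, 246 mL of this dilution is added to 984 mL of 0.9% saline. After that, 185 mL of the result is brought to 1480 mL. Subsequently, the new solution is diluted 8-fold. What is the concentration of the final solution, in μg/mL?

Overall dilution factor = 4.010 × 4 × 5 × 8 × 8 = 5132.
6.04 g/L / 5132 = 1.18 × 10⁻³ g/L = 1.18 μg/mL.

1.18 μg/mL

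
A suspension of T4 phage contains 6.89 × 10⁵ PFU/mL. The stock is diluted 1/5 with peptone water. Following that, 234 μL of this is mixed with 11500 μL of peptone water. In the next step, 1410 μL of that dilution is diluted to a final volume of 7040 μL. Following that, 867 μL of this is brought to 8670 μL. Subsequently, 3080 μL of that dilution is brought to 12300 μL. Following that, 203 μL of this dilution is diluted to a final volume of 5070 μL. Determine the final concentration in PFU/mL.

Overall dilution factor = 5 × 50.15 × 4.993 × 10 × 3.994 × 24.98 = 1.25 × 10⁶.
6.89 × 10⁵ PFU/mL / 1.25 × 10⁶ = 0.552 PFU/mL.

0.552 PFU/mL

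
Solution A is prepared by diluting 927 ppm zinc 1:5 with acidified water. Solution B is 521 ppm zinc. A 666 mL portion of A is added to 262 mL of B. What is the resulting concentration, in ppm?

280 ppm

C_A = 927 ppm / 5 = 185 ppm.
C_mix = (C_A·V_A + C_B·V_B)/(V_A + V_B) = (185×666 + 521×262) / 928.0 = 280 ppm.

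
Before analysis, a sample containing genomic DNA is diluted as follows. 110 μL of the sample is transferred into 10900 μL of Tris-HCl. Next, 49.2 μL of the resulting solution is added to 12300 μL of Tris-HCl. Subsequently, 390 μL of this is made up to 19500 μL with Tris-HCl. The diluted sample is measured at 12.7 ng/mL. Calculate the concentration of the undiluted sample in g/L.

Overall dilution factor = 100.1 × 251 × 50 = 1.26 × 10⁶.
Original = 12.7 ng/mL × 1.26 × 10⁶ = 1.60 × 10⁷ ng/mL = 16.0 g/L.

16.0 g/L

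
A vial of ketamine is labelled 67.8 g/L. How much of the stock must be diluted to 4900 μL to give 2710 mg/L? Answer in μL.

2710 mg/L = 2.71 g/L.
V₁ = C₂V₂/C₁ = 2.71 × 4900 / 67.8 = 196 μL.

196 μL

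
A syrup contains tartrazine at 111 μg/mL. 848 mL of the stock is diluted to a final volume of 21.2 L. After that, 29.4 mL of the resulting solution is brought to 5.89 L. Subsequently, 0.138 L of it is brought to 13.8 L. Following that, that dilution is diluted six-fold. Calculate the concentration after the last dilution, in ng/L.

Overall dilution factor = 25 × 200.3 × 100 × 6 = 3.01 × 10⁶.
111 μg/mL / 3.01 × 10⁶ = 3.69 × 10⁻⁵ μg/mL = 36.9 ng/L.

36.9 ng/L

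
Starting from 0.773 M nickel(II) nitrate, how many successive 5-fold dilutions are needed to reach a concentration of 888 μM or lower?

5

Need 5ⁿ ≥ 870, so n ≥ log(870)/log(5) = 4.21.
Minimum whole steps: n = 5.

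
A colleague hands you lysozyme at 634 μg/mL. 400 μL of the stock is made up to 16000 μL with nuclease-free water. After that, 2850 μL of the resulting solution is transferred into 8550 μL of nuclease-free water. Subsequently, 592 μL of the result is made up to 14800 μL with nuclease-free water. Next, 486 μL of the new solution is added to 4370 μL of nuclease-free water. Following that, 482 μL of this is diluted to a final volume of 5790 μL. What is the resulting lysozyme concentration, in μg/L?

1.32 μg/L

Overall dilution factor = 40 × 4 × 25 × 9.992 × 12.01 = 4.80 × 10⁵.
634 μg/mL / 4.80 × 10⁵ = 1.32 × 10⁻³ μg/mL = 1.32 μg/L.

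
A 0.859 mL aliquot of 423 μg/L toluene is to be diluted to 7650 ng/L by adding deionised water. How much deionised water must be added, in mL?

7650 ng/L = 7.65 μg/L.
V₂ = C₁V₁/C₂ = 423 × 0.859 / 7.65 = 47.5 mL.
Diluent to add = V₂ − V₁ = 47.5 − 0.859 = 46.6 mL.

46.6 mL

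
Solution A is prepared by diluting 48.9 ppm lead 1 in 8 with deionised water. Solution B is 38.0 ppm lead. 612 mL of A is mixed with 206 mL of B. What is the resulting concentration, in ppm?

C_A = 48.9 ppm / 8 = 6.11 ppm.
C_mix = (C_A·V_A + C_B·V_B)/(V_A + V_B) = (6.11×612 + 38.0×206) / 818.0 = 14.1 ppm.

14.1 ppm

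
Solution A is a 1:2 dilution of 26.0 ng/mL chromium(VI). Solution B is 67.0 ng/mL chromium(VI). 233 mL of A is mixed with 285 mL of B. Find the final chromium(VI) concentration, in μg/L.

C_A = 26.0 ng/mL / 2 = 13.0 ng/mL.
C_mix = (C_A·V_A + C_B·V_B)/(V_A + V_B) = (13.0×233 + 67.0×285) / 518.0 = 42.7 ng/mL = 42.7 μg/L.

42.7 μg/L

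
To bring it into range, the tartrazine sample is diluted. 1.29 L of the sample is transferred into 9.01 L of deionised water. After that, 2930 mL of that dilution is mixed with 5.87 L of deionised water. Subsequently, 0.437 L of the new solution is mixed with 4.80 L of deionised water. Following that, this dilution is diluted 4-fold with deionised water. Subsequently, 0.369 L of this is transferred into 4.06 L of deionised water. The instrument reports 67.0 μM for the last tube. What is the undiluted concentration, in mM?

924 mM

Overall dilution factor = 7.984 × 3.003 × 11.98 × 4 × 12.00 = 1.38 × 10⁴.
Original = 67.0 μM × 1.38 × 10⁴ = 9.24 × 10⁵ μM = 924 mM.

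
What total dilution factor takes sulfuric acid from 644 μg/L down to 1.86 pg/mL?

3.46 × 10⁵

Factor = C₀/C_target = 644 μg/L / 1.86 pg/mL = 3.46 × 10⁵.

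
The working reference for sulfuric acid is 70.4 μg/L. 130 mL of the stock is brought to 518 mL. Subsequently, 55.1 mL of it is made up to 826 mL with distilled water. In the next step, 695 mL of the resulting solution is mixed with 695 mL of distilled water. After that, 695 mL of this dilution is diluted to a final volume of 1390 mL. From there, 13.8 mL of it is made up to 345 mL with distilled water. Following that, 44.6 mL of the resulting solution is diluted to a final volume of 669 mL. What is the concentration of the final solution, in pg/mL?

Overall dilution factor = 3.985 × 14.99 × 2 × 2 × 25 × 15 = 8.96 × 10⁴.
70.4 μg/L / 8.96 × 10⁴ = 7.86 × 10⁻⁴ μg/L = 0.786 pg/mL.

0.786 pg/mL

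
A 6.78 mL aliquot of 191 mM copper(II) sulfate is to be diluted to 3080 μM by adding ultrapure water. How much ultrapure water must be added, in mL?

414 mL

3080 μM = 3.08 mM.
V₂ = C₁V₁/C₂ = 191 × 6.78 / 3.08 = 420 mL.
Diluent to add = V₂ − V₁ = 420 − 6.78 = 414 mL.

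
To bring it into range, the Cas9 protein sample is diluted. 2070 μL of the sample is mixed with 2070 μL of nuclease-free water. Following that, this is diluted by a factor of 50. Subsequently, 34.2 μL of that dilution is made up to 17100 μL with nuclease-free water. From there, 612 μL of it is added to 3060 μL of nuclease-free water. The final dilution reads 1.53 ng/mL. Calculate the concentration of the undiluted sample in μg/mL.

459 μg/mL

Overall dilution factor = 2 × 50 × 500 × 6 = 3.00 × 10⁵.
Original = 1.53 ng/mL × 3.00 × 10⁵ = 4.59 × 10⁵ ng/mL = 459 μg/mL.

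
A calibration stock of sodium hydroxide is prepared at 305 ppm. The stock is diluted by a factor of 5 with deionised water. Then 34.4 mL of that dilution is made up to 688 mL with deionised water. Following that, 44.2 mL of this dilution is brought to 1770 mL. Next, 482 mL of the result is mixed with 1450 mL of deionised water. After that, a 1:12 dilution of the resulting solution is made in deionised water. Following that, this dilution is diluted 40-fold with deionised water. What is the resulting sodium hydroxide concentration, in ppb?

0.0396 ppb

Overall dilution factor = 5 × 20 × 40.05 × 4.008 × 12 × 40 = 7.70 × 10⁶.
305 ppm / 7.70 × 10⁶ = 3.96 × 10⁻⁵ ppm = 0.0396 ppb.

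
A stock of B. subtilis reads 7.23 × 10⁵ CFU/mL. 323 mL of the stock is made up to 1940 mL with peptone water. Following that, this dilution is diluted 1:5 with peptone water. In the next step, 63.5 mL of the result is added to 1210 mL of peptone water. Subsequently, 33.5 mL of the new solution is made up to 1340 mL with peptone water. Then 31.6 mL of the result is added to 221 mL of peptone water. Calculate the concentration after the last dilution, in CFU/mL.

Overall dilution factor = 6.006 × 5 × 20.06 × 40 × 7.994 = 1.93 × 10⁵.
7.23 × 10⁵ CFU/mL / 1.93 × 10⁵ = 3.75 CFU/mL.

3.75 CFU/mL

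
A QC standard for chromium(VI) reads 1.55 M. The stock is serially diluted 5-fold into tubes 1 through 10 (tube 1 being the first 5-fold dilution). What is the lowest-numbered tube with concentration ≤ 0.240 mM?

Tube n has concentration 1.55 M / 5ⁿ.
Need 5ⁿ ≥ 1.55 M / 0.240 mM = 6458, so n ≥ 5.45.
First such tube: n = 6.

tube 6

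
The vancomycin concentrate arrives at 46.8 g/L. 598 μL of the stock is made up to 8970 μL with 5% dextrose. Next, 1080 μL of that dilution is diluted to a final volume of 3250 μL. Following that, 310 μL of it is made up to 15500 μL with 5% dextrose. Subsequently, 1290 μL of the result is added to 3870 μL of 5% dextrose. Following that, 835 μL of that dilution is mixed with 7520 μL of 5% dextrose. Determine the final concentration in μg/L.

Overall dilution factor = 15 × 3.009 × 50 × 4 × 10.01 = 9.03 × 10⁴.
46.8 g/L / 9.03 × 10⁴ = 5.18 × 10⁻⁴ g/L = 518 μg/L.

518 μg/L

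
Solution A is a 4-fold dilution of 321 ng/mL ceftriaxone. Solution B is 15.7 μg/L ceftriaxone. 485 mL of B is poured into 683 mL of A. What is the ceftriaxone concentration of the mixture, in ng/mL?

53.4 ng/mL

C_A = 321 ng/mL / 4 = 80.2 ng/mL.
C_B = 15.7 μg/L = 15.7 ng/mL.
C_mix = (C_A·V_A + C_B·V_B)/(V_A + V_B) = (80.2×683 + 15.7×485) / 1168 = 53.4 ng/mL.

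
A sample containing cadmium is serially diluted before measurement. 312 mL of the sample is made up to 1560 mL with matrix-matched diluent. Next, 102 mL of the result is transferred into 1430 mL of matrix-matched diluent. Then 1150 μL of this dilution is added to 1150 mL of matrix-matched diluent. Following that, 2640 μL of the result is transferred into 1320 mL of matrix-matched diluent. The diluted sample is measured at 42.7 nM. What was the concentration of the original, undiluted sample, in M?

1.61 M

Overall dilution factor = 5 × 15.02 × 1001 × 501 = 3.77 × 10⁷.
Original = 42.7 nM × 3.77 × 10⁷ = 1.61 × 10⁹ nM = 1.61 M.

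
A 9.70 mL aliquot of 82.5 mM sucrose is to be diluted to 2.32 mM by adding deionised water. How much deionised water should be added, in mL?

V₂ = C₁V₁/C₂ = 82.5 × 9.70 / 2.32 = 345 mL.
Diluent to add = V₂ − V₁ = 345 − 9.70 = 335 mL.

335 mL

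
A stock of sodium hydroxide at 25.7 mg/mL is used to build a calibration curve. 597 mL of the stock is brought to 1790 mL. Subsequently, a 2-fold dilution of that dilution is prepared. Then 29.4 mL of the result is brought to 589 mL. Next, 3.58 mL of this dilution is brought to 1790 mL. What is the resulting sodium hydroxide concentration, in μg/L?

Overall dilution factor = 2.998 × 2 × 20.03 × 500 = 6.01 × 10⁴.
25.7 mg/mL / 6.01 × 10⁴ = 4.28 × 10⁻⁴ mg/mL = 428 μg/L.

428 μg/L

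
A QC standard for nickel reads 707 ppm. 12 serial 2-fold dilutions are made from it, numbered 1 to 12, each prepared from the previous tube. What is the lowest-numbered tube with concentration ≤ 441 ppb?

tube 11

Tube n has concentration 707 ppm / 2ⁿ.
Need 2ⁿ ≥ 707 ppm / 441 ppb = 1603, so n ≥ 10.65.
First such tube: n = 11.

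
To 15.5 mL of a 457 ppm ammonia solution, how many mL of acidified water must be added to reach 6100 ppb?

6100 ppb = 6.10 ppm.
V₂ = C₁V₁/C₂ = 457 × 15.5 / 6.10 = 1161 mL.
Diluent to add = V₂ − V₁ = 1161 − 15.5 = 1150 mL.

1150 mL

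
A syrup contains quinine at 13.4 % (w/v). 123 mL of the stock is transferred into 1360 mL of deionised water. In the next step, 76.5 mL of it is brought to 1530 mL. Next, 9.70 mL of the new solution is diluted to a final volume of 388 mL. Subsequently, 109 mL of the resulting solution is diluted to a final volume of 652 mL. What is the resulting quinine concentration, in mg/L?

Overall dilution factor = 12.06 × 20 × 40 × 5.982 = 5.77 × 10⁴.
13.4 % (w/v) / 5.77 × 10⁴ = 2.32 × 10⁻⁴ % (w/v) = 2.32 mg/L.

2.32 mg/L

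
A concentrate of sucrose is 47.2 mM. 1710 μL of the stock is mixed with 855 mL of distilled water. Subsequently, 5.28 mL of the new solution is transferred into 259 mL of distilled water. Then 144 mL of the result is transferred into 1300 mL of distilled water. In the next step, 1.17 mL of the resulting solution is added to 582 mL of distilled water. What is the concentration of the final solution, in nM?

0.377 nM

Overall dilution factor = 501 × 50.05 × 10.03 × 498.4 = 1.25 × 10⁸.
47.2 mM / 1.25 × 10⁸ = 3.77 × 10⁻⁷ mM = 0.377 nM.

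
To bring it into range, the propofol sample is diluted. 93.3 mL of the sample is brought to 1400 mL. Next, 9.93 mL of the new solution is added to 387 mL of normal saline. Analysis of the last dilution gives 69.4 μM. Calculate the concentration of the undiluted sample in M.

0.0416 M

Overall dilution factor = 15.01 × 39.97 = 600.
Original = 69.4 μM × 600 = 4.16 × 10⁴ μM = 0.0416 M.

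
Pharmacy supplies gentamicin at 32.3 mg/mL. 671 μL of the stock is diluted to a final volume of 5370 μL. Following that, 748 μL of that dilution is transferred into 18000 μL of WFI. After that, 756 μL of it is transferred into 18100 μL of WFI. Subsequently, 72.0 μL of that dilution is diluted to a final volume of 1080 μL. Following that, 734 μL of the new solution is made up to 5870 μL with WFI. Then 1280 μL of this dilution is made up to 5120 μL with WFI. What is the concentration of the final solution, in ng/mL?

13.5 ng/mL

Overall dilution factor = 8.003 × 25.06 × 24.94 × 15 × 7.997 × 4 = 2.40 × 10⁶.
32.3 mg/mL / 2.40 × 10⁶ = 1.35 × 10⁻⁵ mg/mL = 13.5 ng/mL.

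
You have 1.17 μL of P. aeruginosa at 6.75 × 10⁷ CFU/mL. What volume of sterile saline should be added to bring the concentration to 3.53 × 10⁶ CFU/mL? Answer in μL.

V₂ = C₁V₁/C₂ = 6.75 × 10⁷ × 1.17 / 3.53 × 10⁶ = 22.4 μL.
Diluent to add = V₂ − V₁ = 22.4 − 1.17 = 21.2 μL.

21.2 μL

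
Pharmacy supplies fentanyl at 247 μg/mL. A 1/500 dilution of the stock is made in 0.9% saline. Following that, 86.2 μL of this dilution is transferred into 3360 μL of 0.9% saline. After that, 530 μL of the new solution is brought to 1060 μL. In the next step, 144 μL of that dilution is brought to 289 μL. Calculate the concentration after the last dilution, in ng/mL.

Overall dilution factor = 500 × 39.98 × 2 × 2.007 = 8.02 × 10⁴.
247 μg/mL / 8.02 × 10⁴ = 3.08 × 10⁻³ μg/mL = 3.08 ng/mL.

3.08 ng/mL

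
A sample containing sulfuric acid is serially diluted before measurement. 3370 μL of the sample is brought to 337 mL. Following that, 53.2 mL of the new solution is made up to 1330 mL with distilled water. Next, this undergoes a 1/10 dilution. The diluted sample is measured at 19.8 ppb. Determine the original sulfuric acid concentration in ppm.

495 ppm

Overall dilution factor = 100 × 25 × 10 = 2.50 × 10⁴.
Original = 19.8 ppb × 2.50 × 10⁴ = 4.95 × 10⁵ ppb = 495 ppm.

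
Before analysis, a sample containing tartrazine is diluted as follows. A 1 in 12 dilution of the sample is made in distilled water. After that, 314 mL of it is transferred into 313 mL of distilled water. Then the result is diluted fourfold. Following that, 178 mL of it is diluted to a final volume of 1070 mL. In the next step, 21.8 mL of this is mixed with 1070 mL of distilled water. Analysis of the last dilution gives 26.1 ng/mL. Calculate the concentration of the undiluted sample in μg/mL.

Overall dilution factor = 12 × 1.997 × 4 × 6.011 × 50.08 = 2.89 × 10⁴.
Original = 26.1 ng/mL × 2.89 × 10⁴ = 7.53 × 10⁵ ng/mL = 753 μg/mL.

753 μg/mL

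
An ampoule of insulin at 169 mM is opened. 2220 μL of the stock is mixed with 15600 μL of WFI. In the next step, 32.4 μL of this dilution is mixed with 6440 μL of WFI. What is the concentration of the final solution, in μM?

105 μM

Overall dilution factor = 8.027 × 199.8 = 1604.
169 mM / 1604 = 0.105 mM = 105 μM.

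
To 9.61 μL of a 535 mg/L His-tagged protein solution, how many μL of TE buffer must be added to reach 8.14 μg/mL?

8.14 μg/mL = 8.14 mg/L.
V₂ = C₁V₁/C₂ = 535 × 9.61 / 8.14 = 632 μL.
Diluent to add = V₂ − V₁ = 632 − 9.61 = 622 μL.

622 μL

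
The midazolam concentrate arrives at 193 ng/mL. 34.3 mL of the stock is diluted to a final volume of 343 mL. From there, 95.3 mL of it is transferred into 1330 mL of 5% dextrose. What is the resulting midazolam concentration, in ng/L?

1290 ng/L

Overall dilution factor = 10 × 14.96 = 150.
193 ng/mL / 150 = 1.29 ng/mL = 1290 ng/L.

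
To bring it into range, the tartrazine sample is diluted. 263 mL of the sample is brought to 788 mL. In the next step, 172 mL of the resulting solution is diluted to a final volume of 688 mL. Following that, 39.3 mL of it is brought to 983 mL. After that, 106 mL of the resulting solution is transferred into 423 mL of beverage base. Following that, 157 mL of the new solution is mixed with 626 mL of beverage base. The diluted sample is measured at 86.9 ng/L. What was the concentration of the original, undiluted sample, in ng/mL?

648 ng/mL

Overall dilution factor = 2.996 × 4 × 25.01 × 4.991 × 4.987 = 7461.
Original = 86.9 ng/L × 7461 = 6.48 × 10⁵ ng/L = 648 ng/mL.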